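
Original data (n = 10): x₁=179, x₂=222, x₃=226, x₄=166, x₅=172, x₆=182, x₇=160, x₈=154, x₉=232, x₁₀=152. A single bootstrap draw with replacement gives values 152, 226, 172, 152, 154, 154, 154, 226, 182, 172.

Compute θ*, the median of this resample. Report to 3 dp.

Sorted: 152, 152, 154, 154, 154, 172, 172, 182, 226, 226
Median = average of the two middle values = 163.000

θ* = 163.000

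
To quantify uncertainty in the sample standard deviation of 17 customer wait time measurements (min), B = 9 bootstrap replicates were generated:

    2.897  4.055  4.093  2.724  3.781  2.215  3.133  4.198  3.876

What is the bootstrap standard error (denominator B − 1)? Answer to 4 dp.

SE* = 0.7148

Bootstrap SE is the standard deviation of the 9 replicate standard deviations.
Mean of replicates: (2.897 + 4.055 + 4.093 + 2.724 + 3.781 + 2.215 + 3.133 + 4.198 + 3.876) / 9 = 30.97200 / 9 = 3.44133
Sum of squared deviations: (−0.54433)² + (+0.61367)² + (+0.65167)² + (−0.71733)² + (+0.33967)² + (−1.22633)² + (−0.30833)² + (+0.75667)² + (+0.43467)² = 4.08794
Variance = 4.08794 / 8 = 0.51099
SE* = √0.51099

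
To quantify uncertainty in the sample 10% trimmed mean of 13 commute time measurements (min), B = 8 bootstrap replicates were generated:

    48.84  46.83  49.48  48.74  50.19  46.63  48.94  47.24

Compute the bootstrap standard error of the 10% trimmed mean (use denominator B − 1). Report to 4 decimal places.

Bootstrap SE is the standard deviation of the 8 replicate 10% trimmed means.
Mean of replicates: (48.84 + 46.83 + 49.48 + 48.74 + 50.19 + 46.63 + 48.94 + 47.24) / 8 = 386.89000 / 8 = 48.36125
Sum of squared deviations: (+0.47875)² + (−1.53125)² + (+1.11875)² + (+0.37875)² + (+1.82875)² + (−1.73125)² + (+0.57875)² + (−1.12125)² = 11.90269
Variance = 11.90269 / 7 = 1.70038
SE* = √1.70038

SE* = 1.3040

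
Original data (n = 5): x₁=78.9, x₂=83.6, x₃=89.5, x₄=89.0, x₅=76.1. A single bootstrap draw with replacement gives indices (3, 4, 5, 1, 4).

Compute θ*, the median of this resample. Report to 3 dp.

Resample values: 89.5, 89.0, 76.1, 78.9, 89.0.
Sorted: 76.1, 78.9, 89.0, 89.0, 89.5
Median = middle value = 89.000

θ* = 89.000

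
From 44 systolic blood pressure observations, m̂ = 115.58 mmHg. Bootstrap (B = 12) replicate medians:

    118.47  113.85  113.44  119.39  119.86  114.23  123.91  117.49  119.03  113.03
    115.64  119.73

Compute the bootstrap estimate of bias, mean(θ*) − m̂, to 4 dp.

bias = +1.7592

mean(θ*) = (118.47 + 113.85 + 113.44 + 119.39 + 119.86 + 114.23 + 123.91 + 117.49 + 119.03 + 113.03 + 115.64 + 119.73) / 12 = 117.33917
bias = 117.33917 − 115.58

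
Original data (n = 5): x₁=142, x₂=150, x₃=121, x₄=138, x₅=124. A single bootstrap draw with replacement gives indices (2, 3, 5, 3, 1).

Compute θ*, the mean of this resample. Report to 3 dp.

θ* = 131.600

Resample values: 150, 121, 124, 121, 142.
Mean = (150 + 121 + 124 + 121 + 142) / 5 = 658.0 / 5 = 131.600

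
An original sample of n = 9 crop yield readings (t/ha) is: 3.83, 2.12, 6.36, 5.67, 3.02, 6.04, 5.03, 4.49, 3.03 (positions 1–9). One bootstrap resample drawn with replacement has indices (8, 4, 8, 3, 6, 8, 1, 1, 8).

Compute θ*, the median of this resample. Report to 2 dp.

Resample values: 4.49, 5.67, 4.49, 6.36, 6.04, 4.49, 3.83, 3.83, 4.49.
Sorted: 3.83, 3.83, 4.49, 4.49, 4.49, 4.49, 5.67, 6.04, 6.36
Median = middle value = 4.49

θ* = 4.49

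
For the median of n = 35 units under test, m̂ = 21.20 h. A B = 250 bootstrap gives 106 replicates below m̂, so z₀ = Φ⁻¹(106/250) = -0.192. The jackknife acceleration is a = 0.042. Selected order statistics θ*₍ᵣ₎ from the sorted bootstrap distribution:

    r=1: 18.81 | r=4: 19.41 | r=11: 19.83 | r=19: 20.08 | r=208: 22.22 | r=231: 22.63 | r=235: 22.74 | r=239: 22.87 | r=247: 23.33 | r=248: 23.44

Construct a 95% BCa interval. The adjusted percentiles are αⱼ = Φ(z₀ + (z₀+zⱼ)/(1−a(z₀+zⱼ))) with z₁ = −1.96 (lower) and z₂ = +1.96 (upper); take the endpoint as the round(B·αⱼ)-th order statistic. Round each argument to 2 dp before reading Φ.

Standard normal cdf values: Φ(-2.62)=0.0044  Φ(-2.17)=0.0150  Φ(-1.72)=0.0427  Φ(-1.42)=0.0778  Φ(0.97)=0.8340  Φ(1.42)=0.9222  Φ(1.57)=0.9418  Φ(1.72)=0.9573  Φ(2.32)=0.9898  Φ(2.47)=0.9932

(19.41, 22.87)

Lower: z₀ + z₁ = -0.192 + (-1.960) = -2.152; 1 − a(z₀+z₁) = 1 − (0.042)(-2.152) = 1.0904; argument = -0.192 + (-2.152)/1.0904 = -2.1656 → -2.17.
α₁ = Φ(-2.17) = 0.0150; rank = round(250 × 0.0150) = 4; θ*₍4₎ = 19.41.
Upper: z₀ + z₂ = 1.768; 1 − a(z₀+z₂) = 0.9257; argument = 1.7178 → 1.72; α₂ = 0.9573; rank = 239; θ*₍239₎ = 22.87.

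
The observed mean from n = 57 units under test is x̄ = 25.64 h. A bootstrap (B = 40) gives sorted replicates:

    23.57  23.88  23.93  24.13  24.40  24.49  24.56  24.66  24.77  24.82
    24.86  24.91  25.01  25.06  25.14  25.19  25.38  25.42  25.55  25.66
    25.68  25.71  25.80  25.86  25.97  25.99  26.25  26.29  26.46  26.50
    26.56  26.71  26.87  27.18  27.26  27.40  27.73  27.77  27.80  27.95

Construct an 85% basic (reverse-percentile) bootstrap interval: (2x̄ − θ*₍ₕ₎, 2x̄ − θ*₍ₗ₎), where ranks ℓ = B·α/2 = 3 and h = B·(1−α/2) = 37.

Percentile endpoints at ranks 3 and 37: θ*₍3₎ = 23.93, θ*₍37₎ = 27.73.
Basic interval reflects these around x̄:
  lower = 2 × 25.64 − 27.73 = 23.55
  upper = 2 × 25.64 − 23.93 = 27.35

(23.55, 27.35)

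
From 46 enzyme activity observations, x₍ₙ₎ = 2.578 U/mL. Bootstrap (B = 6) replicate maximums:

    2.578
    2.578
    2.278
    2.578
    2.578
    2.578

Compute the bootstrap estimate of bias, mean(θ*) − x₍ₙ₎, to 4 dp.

mean(θ*) = (2.578 + 2.578 + 2.278 + 2.578 + 2.578 + 2.578) / 6 = 2.52800
bias = 2.52800 − 2.578

bias = −0.0500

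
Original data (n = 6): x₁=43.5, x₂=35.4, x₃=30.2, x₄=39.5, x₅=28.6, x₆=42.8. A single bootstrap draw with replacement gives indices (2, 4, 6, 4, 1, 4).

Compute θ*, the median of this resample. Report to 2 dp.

Resample values: 35.4, 39.5, 42.8, 39.5, 43.5, 39.5.
Sorted: 35.4, 39.5, 39.5, 39.5, 42.8, 43.5
Median = average of the two middle values = 39.50

θ* = 39.50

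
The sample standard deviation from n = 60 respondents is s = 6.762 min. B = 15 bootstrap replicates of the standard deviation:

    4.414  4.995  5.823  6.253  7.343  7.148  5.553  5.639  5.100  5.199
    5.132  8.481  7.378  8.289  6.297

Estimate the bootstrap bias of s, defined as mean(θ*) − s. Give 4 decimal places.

bias = −0.5591

mean(θ*) = (4.414 + 4.995 + 5.823 + 6.253 + 7.343 + 7.148 + 5.553 + 5.639 + 5.100 + 5.199 + 5.132 + 8.481 + 7.378 + 8.289 + 6.297) / 15 = 6.20293
bias = 6.20293 − 6.762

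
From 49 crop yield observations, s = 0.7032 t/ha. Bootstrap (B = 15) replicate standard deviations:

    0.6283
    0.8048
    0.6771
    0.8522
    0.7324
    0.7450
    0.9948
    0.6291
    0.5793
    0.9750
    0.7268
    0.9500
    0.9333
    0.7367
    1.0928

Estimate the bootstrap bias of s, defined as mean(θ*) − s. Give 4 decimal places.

mean(θ*) = (0.6283 + 0.8048 + 0.6771 + 0.8522 + 0.7324 + 0.7450 + 0.9948 + 0.6291 + 0.5793 + 0.9750 + 0.7268 + 0.9500 + 0.9333 + 0.7367 + 1.0928) / 15 = 0.80384
bias = 0.80384 − 0.7032

bias = +0.1006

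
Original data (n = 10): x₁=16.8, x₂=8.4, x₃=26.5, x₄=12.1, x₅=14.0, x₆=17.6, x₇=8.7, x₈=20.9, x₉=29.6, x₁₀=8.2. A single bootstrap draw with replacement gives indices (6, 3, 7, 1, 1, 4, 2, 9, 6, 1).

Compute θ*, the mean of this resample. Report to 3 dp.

θ* = 17.090

Resample values: 17.6, 26.5, 8.7, 16.8, 16.8, 12.1, 8.4, 29.6, 17.6, 16.8.
Mean = (17.6 + 26.5 + 8.7 + 16.8 + 16.8 + 12.1 + 8.4 + 29.6 + 17.6 + 16.8) / 10 = 170.90 / 10 = 17.090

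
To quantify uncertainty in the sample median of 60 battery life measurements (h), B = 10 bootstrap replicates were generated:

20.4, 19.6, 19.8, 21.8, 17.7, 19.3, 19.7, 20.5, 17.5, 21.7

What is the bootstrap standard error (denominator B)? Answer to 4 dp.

Bootstrap SE is the standard deviation of the 10 replicate medians.
Mean of replicates: (20.4 + 19.6 + 19.8 + 21.8 + 17.7 + 19.3 + 19.7 + 20.5 + 17.5 + 21.7) / 10 = 198.00000 / 10 = 19.80000
Sum of squared deviations: (+0.60000)² + (−0.20000)² + (+0.00000)² + (+2.00000)² + (−2.10000)² + (−0.50000)² + (−0.10000)² + (+0.70000)² + (−2.30000)² + (+1.90000)² = 18.46000
Variance = 18.46000 / 10 = 1.84600
SE* = √1.84600

SE* = 1.3587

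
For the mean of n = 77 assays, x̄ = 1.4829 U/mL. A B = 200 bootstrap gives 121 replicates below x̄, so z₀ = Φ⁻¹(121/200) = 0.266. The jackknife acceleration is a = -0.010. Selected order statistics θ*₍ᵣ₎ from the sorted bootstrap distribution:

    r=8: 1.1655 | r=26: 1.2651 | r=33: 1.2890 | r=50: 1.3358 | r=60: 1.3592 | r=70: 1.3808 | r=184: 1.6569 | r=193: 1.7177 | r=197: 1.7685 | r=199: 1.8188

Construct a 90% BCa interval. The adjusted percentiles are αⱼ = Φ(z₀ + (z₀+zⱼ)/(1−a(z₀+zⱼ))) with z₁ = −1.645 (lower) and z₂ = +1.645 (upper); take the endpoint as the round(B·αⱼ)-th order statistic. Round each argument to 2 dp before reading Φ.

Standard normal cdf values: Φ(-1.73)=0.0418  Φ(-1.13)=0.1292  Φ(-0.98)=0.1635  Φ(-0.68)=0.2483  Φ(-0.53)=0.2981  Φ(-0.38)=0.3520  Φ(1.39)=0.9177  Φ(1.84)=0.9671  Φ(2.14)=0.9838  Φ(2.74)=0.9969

(1.2651, 1.7685)

Lower: z₀ + z₁ = 0.266 + (-1.645) = -1.379; 1 − a(z₀+z₁) = 1 − (-0.010)(-1.379) = 0.9862; argument = 0.266 + (-1.379)/0.9862 = -1.1323 → -1.13.
α₁ = Φ(-1.13) = 0.1292; rank = round(200 × 0.1292) = 26; θ*₍26₎ = 1.2651.
Upper: z₀ + z₂ = 1.911; 1 − a(z₀+z₂) = 1.0191; argument = 2.1412 → 2.14; α₂ = 0.9838; rank = 197; θ*₍197₎ = 1.7685.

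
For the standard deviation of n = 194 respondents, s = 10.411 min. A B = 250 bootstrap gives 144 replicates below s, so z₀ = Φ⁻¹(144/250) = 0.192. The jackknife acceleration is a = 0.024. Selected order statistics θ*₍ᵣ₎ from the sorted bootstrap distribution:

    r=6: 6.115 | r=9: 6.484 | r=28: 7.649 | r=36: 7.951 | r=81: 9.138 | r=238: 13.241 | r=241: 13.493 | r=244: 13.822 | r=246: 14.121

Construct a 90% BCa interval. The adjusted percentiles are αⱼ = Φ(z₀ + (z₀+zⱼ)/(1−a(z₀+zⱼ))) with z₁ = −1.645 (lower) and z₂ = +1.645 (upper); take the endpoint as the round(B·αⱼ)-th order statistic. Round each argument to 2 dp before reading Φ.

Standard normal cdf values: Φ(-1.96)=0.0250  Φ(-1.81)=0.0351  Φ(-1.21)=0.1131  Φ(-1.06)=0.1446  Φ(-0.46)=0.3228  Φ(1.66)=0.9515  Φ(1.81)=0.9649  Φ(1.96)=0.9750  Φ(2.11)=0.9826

Lower: z₀ + z₁ = 0.192 + (-1.645) = -1.453; 1 − a(z₀+z₁) = 1 − (0.024)(-1.453) = 1.0349; argument = 0.192 + (-1.453)/1.0349 = -1.2120 → -1.21.
α₁ = Φ(-1.21) = 0.1131; rank = round(250 × 0.1131) = 28; θ*₍28₎ = 7.649.
Upper: z₀ + z₂ = 1.837; 1 − a(z₀+z₂) = 0.9559; argument = 2.1137 → 2.11; α₂ = 0.9826; rank = 246; θ*₍246₎ = 14.121.

(7.649, 14.121)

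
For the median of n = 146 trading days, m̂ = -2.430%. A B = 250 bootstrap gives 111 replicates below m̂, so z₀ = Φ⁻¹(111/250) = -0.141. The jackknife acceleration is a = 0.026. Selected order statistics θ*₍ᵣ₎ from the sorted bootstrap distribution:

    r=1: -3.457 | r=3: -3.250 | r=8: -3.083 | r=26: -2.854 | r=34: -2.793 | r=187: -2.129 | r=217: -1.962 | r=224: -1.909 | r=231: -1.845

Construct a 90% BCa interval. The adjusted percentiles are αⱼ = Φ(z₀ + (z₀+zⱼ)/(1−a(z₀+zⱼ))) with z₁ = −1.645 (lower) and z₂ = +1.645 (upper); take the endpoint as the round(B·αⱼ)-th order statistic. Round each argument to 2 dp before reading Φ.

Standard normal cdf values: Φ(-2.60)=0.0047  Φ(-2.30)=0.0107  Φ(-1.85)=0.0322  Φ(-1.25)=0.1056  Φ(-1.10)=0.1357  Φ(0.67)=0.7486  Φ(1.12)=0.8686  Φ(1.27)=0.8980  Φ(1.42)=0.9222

Lower: z₀ + z₁ = -0.141 + (-1.645) = -1.786; 1 − a(z₀+z₁) = 1 − (0.026)(-1.786) = 1.0464; argument = -0.141 + (-1.786)/1.0464 = -1.8477 → -1.85.
α₁ = Φ(-1.85) = 0.0322; rank = round(250 × 0.0322) = 8; θ*₍8₎ = -3.083.
Upper: z₀ + z₂ = 1.504; 1 − a(z₀+z₂) = 0.9609; argument = 1.4242 → 1.42; α₂ = 0.9222; rank = 231; θ*₍231₎ = -1.845.

(-3.083, -1.845)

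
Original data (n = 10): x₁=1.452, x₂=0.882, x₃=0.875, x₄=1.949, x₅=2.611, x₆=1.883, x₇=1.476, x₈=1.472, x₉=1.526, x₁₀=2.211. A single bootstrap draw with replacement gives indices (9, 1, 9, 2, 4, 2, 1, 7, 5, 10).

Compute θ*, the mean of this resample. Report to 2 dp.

Resample values: 1.526, 1.452, 1.526, 0.882, 1.949, 0.882, 1.452, 1.476, 2.611, 2.211.
Mean = (1.526 + 1.452 + 1.526 + 0.882 + 1.949 + 0.882 + 1.452 + 1.476 + 2.611 + 2.211) / 10 = 15.9670 / 10 = 1.60

θ* = 1.60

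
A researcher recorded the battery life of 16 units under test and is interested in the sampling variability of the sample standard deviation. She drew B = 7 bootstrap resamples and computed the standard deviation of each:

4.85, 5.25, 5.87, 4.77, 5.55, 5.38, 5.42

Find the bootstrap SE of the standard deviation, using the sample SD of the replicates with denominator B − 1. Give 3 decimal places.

Bootstrap SE is the standard deviation of the 7 replicate standard deviations.
Mean of replicates: (4.85 + 5.25 + 5.87 + 4.77 + 5.55 + 5.38 + 5.42) / 7 = 37.0900 / 7 = 5.2986
Sum of squared deviations: (−0.4486)² + (−0.0486)² + (+0.5714)² + (−0.5286)² + (+0.2514)² + (+0.0814)² + (+0.1214)² = 0.8941
Variance = 0.8941 / 6 = 0.1490
SE* = √0.1490

SE* = 0.386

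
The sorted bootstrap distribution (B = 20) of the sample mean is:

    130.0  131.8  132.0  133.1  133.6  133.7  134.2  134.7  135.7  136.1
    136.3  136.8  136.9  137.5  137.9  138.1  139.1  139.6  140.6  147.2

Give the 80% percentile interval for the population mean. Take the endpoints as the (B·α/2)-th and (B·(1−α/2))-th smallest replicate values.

α = 0.20; lower rank = 20 × 0.100 = 2; upper rank = 20 × 0.900 = 18.
The 2nd smallest replicate is 131.8; the 18th is 139.6.

(131.8, 139.6)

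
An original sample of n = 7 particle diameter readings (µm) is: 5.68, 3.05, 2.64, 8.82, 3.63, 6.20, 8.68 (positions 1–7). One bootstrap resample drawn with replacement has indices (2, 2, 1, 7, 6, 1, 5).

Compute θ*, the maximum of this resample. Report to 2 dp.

Resample values: 3.05, 3.05, 5.68, 8.68, 6.20, 5.68, 3.63.
Maximum = 8.68

θ* = 8.68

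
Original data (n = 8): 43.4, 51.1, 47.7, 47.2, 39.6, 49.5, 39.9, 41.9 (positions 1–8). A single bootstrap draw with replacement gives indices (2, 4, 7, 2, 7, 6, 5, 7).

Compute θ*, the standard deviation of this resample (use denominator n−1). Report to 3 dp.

θ* = 5.429

Resample values: 51.1, 47.2, 39.9, 51.1, 39.9, 49.5, 39.6, 39.9.
Mean = 44.7750; sum of squared deviations = 206.2950
s² = 206.2950 / 7 = 29.4707
s = √29.4707 = 5.429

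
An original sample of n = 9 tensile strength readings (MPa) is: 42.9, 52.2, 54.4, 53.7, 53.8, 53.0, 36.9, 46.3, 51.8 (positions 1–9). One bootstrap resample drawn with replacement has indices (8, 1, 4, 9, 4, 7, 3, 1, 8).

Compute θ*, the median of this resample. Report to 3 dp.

θ* = 46.300

Resample values: 46.3, 42.9, 53.7, 51.8, 53.7, 36.9, 54.4, 42.9, 46.3.
Sorted: 36.9, 42.9, 42.9, 46.3, 46.3, 51.8, 53.7, 53.7, 54.4
Median = middle value = 46.300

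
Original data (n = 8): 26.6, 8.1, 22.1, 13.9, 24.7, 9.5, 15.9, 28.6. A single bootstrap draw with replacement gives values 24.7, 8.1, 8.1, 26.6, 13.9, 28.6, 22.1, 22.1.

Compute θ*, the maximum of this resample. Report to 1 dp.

θ* = 28.6

Maximum = 28.6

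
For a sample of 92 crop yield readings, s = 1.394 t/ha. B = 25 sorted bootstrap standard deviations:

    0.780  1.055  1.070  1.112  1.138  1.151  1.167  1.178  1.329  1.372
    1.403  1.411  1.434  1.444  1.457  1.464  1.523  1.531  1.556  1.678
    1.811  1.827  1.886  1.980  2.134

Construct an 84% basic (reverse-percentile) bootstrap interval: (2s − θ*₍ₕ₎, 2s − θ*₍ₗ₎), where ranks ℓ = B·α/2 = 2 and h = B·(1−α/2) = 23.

(0.902, 1.733)

Percentile endpoints at ranks 2 and 23: θ*₍2₎ = 1.055, θ*₍23₎ = 1.886.
Basic interval reflects these around s:
  lower = 2 × 1.394 − 1.886 = 0.902
  upper = 2 × 1.394 − 1.055 = 1.733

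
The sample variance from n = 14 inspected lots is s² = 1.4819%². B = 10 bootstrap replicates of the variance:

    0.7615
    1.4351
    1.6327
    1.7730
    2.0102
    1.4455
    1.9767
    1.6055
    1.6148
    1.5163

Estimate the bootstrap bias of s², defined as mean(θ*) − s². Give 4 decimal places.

bias = +0.0952

mean(θ*) = (0.7615 + 1.4351 + 1.6327 + 1.7730 + 2.0102 + 1.4455 + 1.9767 + 1.6055 + 1.6148 + 1.5163) / 10 = 1.57713
bias = 1.57713 − 1.4819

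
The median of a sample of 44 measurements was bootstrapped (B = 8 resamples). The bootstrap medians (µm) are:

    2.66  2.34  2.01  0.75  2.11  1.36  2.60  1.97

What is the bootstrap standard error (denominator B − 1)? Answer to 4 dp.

Bootstrap SE is the standard deviation of the 8 replicate medians.
Mean of replicates: (2.66 + 2.34 + 2.01 + 0.75 + 2.11 + 1.36 + 2.60 + 1.97) / 8 = 15.80000 / 8 = 1.97500
Sum of squared deviations: (+0.68500)² + (+0.36500)² + (+0.03500)² + (−1.22500)² + (+0.13500)² + (−0.61500)² + (+0.62500)² + (−0.00500)² = 2.89140
Variance = 2.89140 / 7 = 0.41306
SE* = √0.41306

SE* = 0.6427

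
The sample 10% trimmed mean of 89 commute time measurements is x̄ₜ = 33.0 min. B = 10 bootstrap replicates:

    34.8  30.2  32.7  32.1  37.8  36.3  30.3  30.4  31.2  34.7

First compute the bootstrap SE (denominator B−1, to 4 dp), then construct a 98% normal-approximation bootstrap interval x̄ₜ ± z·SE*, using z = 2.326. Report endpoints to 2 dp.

Mean of replicates = 33.0500; sum of squared deviations = 66.0650; SE* = √(66.0650/9) = 2.7093
Margin = 2.326 × 2.7093 = 6.302
Interval: 33.0 ± 6.302

(26.70, 39.30)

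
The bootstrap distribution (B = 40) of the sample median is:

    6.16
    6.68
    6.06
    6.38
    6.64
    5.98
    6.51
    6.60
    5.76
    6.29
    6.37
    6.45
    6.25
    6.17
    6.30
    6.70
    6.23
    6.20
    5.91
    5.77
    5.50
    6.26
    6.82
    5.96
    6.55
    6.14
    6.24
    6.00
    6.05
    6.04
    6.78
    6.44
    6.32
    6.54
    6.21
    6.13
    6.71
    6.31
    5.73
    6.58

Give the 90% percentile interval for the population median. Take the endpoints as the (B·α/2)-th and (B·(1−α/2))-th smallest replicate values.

(5.73, 6.71)

Sorted replicates: 5.50, 5.73, 5.76, 5.77, 5.91, 5.96, 5.98, 6.00, 6.04, 6.05, 6.06, 6.13, 6.14, 6.16, 6.17, 6.20, 6.21, 6.23, 6.24, 6.25, 6.26, 6.29, 6.30, 6.31, 6.32, 6.37, 6.38, 6.44, 6.45, 6.51, 6.54, 6.55, 6.58, 6.60, 6.64, 6.68, 6.70, 6.71, 6.78, 6.82
α = 0.10; lower rank = 40 × 0.050 = 2; upper rank = 40 × 0.950 = 38.
The 2nd smallest replicate is 5.73; the 38th is 6.71.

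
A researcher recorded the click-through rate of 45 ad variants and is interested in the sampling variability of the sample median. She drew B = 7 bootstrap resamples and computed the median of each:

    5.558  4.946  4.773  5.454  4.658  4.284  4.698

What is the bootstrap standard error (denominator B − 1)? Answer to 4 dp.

SE* = 0.4539

Bootstrap SE is the standard deviation of the 7 replicate medians.
Mean of replicates: (5.558 + 4.946 + 4.773 + 5.454 + 4.658 + 4.284 + 4.698) / 7 = 34.37100 / 7 = 4.91014
Sum of squared deviations: (+0.64786)² + (+0.03586)² + (−0.13714)² + (+0.54386)² + (−0.25214)² + (−0.62614)² + (−0.21214)² = 1.23623
Variance = 1.23623 / 6 = 0.20604
SE* = √0.20604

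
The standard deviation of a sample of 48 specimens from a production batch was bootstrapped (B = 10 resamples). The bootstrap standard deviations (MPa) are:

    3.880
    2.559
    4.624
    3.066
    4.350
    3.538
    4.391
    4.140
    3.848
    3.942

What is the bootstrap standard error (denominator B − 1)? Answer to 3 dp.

SE* = 0.633

Bootstrap SE is the standard deviation of the 10 replicate standard deviations.
Mean of replicates: (3.880 + 2.559 + 4.624 + 3.066 + 4.350 + 3.538 + 4.391 + 4.140 + 3.848 + 3.942) / 10 = 38.3380 / 10 = 3.8338
Sum of squared deviations: (+0.0462)² + (−1.2748)² + (+0.7902)² + (−0.7678)² + (+0.5162)² + (−0.2958)² + (+0.5572)² + (+0.3062)² + (+0.0142)² + (+0.1082)² = 3.6113
Variance = 3.6113 / 9 = 0.4013
SE* = √0.4013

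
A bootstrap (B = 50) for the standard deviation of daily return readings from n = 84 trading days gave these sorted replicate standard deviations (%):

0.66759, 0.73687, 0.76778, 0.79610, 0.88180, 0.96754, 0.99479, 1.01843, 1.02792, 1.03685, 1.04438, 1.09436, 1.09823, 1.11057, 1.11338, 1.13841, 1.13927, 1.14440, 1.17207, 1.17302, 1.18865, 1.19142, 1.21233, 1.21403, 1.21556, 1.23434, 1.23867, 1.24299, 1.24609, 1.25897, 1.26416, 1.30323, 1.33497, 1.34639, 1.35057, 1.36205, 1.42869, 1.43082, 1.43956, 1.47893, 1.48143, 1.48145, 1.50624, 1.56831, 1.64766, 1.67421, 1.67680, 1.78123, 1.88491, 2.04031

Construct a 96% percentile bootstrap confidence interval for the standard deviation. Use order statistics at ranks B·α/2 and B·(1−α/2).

(0.66759, 1.88491)

α = 0.04; lower rank = 50 × 0.020 = 1; upper rank = 50 × 0.980 = 49.
The 1st smallest replicate is 0.66759; the 49th is 1.88491.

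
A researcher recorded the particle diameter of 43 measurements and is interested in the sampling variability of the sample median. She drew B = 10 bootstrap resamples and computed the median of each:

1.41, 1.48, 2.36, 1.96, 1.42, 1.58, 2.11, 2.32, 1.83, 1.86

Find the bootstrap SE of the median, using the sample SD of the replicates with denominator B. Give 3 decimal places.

SE* = 0.339

Bootstrap SE is the standard deviation of the 10 replicate medians.
Mean of replicates: (1.41 + 1.48 + 2.36 + 1.96 + 1.42 + 1.58 + 2.11 + 2.32 + 1.83 + 1.86) / 10 = 18.3300 / 10 = 1.8330
Sum of squared deviations: (−0.4230)² + (−0.3530)² + (+0.5270)² + (+0.1270)² + (−0.4130)² + (−0.2530)² + (+0.2770)² + (+0.4870)² + (−0.0030)² + (+0.0270)² = 1.1466
Variance = 1.1466 / 10 = 0.1147
SE* = √0.1147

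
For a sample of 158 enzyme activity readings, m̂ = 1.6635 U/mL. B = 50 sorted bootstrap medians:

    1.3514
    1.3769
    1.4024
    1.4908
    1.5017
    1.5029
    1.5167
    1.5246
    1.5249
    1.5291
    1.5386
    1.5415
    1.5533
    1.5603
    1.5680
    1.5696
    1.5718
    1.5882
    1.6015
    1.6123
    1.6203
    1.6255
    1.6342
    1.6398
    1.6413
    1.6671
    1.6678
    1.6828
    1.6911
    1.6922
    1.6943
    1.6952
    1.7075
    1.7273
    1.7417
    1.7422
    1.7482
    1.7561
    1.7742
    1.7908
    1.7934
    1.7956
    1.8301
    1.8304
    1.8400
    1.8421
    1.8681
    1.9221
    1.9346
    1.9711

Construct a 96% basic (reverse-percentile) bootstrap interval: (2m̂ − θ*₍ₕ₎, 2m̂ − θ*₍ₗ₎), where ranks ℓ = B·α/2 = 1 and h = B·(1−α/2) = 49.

Percentile endpoints at ranks 1 and 49: θ*₍1₎ = 1.3514, θ*₍49₎ = 1.9346.
Basic interval reflects these around m̂:
  lower = 2 × 1.6635 − 1.9346 = 1.3924
  upper = 2 × 1.6635 − 1.3514 = 1.9756

(1.3924, 1.9756)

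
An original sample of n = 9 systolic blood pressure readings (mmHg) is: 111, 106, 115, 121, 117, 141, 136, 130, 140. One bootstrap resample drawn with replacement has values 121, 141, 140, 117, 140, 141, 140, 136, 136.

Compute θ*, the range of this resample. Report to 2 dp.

θ* = 24.00

Range = 141 − 117 = 24.00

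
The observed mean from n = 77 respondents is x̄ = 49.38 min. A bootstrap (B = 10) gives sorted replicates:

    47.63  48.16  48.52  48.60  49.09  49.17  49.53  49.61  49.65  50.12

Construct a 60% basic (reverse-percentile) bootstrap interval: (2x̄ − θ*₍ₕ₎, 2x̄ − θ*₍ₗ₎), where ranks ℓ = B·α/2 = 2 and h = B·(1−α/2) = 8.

Percentile endpoints at ranks 2 and 8: θ*₍2₎ = 48.16, θ*₍8₎ = 49.61.
Basic interval reflects these around x̄:
  lower = 2 × 49.38 − 49.61 = 49.15
  upper = 2 × 49.38 − 48.16 = 50.60

(49.15, 50.60)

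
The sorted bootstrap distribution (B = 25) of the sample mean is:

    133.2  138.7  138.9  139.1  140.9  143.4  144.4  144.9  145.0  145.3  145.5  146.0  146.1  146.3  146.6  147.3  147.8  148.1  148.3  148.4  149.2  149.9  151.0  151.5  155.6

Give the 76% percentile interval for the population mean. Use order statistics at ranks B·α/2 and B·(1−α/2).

(138.9, 149.9)

α = 0.24; lower rank = 25 × 0.120 = 3; upper rank = 25 × 0.880 = 22.
The 3rd smallest replicate is 138.9; the 22nd is 149.9.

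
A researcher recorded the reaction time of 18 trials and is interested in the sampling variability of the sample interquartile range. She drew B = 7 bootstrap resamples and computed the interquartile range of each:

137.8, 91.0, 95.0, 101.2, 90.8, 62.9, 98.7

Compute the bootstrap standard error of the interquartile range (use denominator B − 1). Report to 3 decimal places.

Bootstrap SE is the standard deviation of the 7 replicate interquartile ranges.
Mean of replicates: (137.8 + 91.0 + 95.0 + 101.2 + 90.8 + 62.9 + 98.7) / 7 = 677.4000 / 7 = 96.7714
Sum of squared deviations: (+41.0286)² + (−5.7714)² + (−1.7714)² + (+4.4286)² + (−5.9714)² + (−33.8714)² + (+1.9286)² = 2926.0543
Variance = 2926.0543 / 6 = 487.6757
SE* = √487.6757

SE* = 22.083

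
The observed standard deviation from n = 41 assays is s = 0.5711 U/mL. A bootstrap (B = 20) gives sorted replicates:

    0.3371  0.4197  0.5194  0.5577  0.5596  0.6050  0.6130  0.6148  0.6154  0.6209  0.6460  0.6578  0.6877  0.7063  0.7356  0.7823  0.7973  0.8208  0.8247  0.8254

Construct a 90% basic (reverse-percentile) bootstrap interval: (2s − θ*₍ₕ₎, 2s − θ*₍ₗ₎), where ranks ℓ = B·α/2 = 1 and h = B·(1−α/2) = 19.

(0.3175, 0.8051)

Percentile endpoints at ranks 1 and 19: θ*₍1₎ = 0.3371, θ*₍19₎ = 0.8247.
Basic interval reflects these around s:
  lower = 2 × 0.5711 − 0.8247 = 0.3175
  upper = 2 × 0.5711 − 0.3371 = 0.8051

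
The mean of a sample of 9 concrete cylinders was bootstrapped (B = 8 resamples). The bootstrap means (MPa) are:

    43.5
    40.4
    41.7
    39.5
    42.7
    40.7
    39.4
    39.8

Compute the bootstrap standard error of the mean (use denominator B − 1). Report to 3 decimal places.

SE* = 1.527

Bootstrap SE is the standard deviation of the 8 replicate means.
Mean of replicates: (43.5 + 40.4 + 41.7 + 39.5 + 42.7 + 40.7 + 39.4 + 39.8) / 8 = 327.7000 / 8 = 40.9625
Sum of squared deviations: (+2.5375)² + (−0.5625)² + (+0.7375)² + (−1.4625)² + (+1.7375)² + (−0.2625)² + (−1.5625)² + (−1.1625)² = 16.3188
Variance = 16.3188 / 7 = 2.3313
SE* = √2.3313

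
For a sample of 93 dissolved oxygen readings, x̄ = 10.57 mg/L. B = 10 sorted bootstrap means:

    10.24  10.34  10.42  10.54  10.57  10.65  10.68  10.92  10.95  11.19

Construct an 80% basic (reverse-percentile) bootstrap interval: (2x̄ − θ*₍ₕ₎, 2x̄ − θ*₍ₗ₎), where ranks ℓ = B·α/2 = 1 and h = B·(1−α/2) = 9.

Percentile endpoints at ranks 1 and 9: θ*₍1₎ = 10.24, θ*₍9₎ = 10.95.
Basic interval reflects these around x̄:
  lower = 2 × 10.57 − 10.95 = 10.19
  upper = 2 × 10.57 − 10.24 = 10.90

(10.19, 10.90)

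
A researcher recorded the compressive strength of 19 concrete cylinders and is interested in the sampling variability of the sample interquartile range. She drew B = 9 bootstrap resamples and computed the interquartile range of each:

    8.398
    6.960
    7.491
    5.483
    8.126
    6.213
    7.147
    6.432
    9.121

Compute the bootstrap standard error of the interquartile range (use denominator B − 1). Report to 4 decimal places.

SE* = 1.1513

Bootstrap SE is the standard deviation of the 9 replicate interquartile ranges.
Mean of replicates: (8.398 + 6.960 + 7.491 + 5.483 + 8.126 + 6.213 + 7.147 + 6.432 + 9.121) / 9 = 65.37100 / 9 = 7.26344
Sum of squared deviations: (+1.13456)² + (−0.30344)² + (+0.22756)² + (−1.78044)² + (+0.86256)² + (−1.05044)² + (−0.11644)² + (−0.83144)² + (+1.85756)² = 10.60387
Variance = 10.60387 / 8 = 1.32548
SE* = √1.32548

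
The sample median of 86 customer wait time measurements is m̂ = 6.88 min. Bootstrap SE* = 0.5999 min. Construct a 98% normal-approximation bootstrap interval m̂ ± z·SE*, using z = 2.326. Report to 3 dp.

Margin = 2.326 × 0.5999 = 1.3954
Interval: 6.88 ± 1.3954

(5.485, 8.275)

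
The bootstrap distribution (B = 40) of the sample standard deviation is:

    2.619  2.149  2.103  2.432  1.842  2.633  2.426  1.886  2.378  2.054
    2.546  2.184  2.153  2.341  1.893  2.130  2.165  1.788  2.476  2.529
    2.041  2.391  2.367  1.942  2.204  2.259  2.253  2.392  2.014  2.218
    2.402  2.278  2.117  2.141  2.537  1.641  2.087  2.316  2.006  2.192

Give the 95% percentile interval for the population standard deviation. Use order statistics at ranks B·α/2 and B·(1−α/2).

Sorted replicates: 1.641, 1.788, 1.842, 1.886, 1.893, 1.942, 2.006, 2.014, 2.041, 2.054, 2.087, 2.103, 2.117, 2.130, 2.141, 2.149, 2.153, 2.165, 2.184, 2.192, 2.204, 2.218, 2.253, 2.259, 2.278, 2.316, 2.341, 2.367, 2.378, 2.391, 2.392, 2.402, 2.426, 2.432, 2.476, 2.529, 2.537, 2.546, 2.619, 2.633
α = 0.05; lower rank = 40 × 0.025 = 1; upper rank = 40 × 0.975 = 39.
The 1st smallest replicate is 1.641; the 39th is 2.619.

(1.641, 2.619)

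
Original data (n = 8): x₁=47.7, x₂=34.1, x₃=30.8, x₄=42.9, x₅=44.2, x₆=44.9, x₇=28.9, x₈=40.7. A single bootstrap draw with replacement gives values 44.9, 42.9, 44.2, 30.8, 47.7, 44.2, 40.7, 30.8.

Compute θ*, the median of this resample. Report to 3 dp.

Sorted: 30.8, 30.8, 40.7, 42.9, 44.2, 44.2, 44.9, 47.7
Median = average of the two middle values = 43.550

θ* = 43.550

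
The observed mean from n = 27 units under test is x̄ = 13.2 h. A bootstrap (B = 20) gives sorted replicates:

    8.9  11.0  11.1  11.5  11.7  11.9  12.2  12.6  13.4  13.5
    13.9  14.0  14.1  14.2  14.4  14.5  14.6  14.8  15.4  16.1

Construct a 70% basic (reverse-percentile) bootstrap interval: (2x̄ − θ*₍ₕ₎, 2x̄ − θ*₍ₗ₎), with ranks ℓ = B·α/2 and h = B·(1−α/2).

Percentile endpoints at ranks 3 and 17: θ*₍3₎ = 11.1, θ*₍17₎ = 14.6.
Basic interval reflects these around x̄:
  lower = 2 × 13.2 − 14.6 = 11.8
  upper = 2 × 13.2 − 11.1 = 15.3

(11.8, 15.3)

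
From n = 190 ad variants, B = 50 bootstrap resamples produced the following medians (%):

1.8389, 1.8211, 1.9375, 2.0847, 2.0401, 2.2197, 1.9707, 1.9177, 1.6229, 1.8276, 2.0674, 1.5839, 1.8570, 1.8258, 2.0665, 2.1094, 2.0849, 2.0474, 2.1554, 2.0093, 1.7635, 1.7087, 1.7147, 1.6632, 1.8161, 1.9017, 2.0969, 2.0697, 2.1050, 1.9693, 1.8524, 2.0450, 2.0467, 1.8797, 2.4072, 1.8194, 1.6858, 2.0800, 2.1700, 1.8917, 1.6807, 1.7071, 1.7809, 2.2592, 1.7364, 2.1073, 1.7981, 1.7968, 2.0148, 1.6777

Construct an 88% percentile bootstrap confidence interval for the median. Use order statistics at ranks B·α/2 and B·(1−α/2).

(1.6632, 2.1700)

Sorted replicates: 1.5839, 1.6229, 1.6632, 1.6777, 1.6807, 1.6858, 1.7071, 1.7087, 1.7147, 1.7364, 1.7635, 1.7809, 1.7968, 1.7981, 1.8161, 1.8194, 1.8211, 1.8258, 1.8276, 1.8389, 1.8524, 1.8570, 1.8797, 1.8917, 1.9017, 1.9177, 1.9375, 1.9693, 1.9707, 2.0093, 2.0148, 2.0401, 2.0450, 2.0467, 2.0474, 2.0665, 2.0674, 2.0697, 2.0800, 2.0847, 2.0849, 2.0969, 2.1050, 2.1073, 2.1094, 2.1554, 2.1700, 2.2197, 2.2592, 2.4072
α = 0.12; lower rank = 50 × 0.060 = 3; upper rank = 50 × 0.940 = 47.
The 3rd smallest replicate is 1.6632; the 47th is 2.1700.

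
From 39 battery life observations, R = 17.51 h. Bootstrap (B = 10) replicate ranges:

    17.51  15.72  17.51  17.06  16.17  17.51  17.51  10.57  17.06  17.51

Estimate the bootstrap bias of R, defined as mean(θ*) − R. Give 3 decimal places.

mean(θ*) = (17.51 + 15.72 + 17.51 + 17.06 + 16.17 + 17.51 + 17.51 + 10.57 + 17.06 + 17.51) / 10 = 16.4130
bias = 16.4130 − 17.51

bias = −1.097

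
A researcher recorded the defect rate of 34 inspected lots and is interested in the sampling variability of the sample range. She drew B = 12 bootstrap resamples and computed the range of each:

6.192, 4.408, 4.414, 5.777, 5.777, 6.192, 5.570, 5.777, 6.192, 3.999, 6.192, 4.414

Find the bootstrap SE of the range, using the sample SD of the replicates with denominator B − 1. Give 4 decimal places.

Bootstrap SE is the standard deviation of the 12 replicate ranges.
Mean of replicates: (6.192 + 4.408 + 4.414 + 5.777 + 5.777 + 6.192 + 5.570 + 5.777 + 6.192 + 3.999 + 6.192 + 4.414) / 12 = 64.90400 / 12 = 5.40867
Sum of squared deviations: (+0.78333)² + (−1.00067)² + (−0.99467)² + (+0.36833)² + (+0.36833)² + (+0.78333)² + (+0.16133)² + (+0.36833)² + (+0.78333)² + (−1.40967)² + (+0.78333)² + (−0.99467)² = 7.85470
Variance = 7.85470 / 11 = 0.71406
SE* = √0.71406

SE* = 0.8450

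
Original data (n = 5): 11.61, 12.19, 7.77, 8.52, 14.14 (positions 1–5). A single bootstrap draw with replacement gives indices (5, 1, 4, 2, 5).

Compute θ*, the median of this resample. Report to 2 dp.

Resample values: 14.14, 11.61, 8.52, 12.19, 14.14.
Sorted: 8.52, 11.61, 12.19, 14.14, 14.14
Median = middle value = 12.19

θ* = 12.19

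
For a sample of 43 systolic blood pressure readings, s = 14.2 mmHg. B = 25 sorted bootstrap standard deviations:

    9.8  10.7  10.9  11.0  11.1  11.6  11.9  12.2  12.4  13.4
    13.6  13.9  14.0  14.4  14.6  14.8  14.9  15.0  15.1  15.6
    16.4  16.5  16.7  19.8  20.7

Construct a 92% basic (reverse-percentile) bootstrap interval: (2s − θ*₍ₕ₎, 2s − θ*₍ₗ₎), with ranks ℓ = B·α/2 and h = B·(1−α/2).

(8.6, 18.6)

Percentile endpoints at ranks 1 and 24: θ*₍1₎ = 9.8, θ*₍24₎ = 19.8.
Basic interval reflects these around s:
  lower = 2 × 14.2 − 19.8 = 8.6
  upper = 2 × 14.2 − 9.8 = 18.6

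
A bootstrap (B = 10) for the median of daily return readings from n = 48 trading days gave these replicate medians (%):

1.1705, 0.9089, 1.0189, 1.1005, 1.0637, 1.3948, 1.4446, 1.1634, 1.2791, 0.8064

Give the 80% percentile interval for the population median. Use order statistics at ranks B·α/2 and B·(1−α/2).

Sorted replicates: 0.8064, 0.9089, 1.0189, 1.0637, 1.1005, 1.1634, 1.1705, 1.2791, 1.3948, 1.4446
α = 0.20; lower rank = 10 × 0.100 = 1; upper rank = 10 × 0.900 = 9.
The 1st smallest replicate is 0.8064; the 9th is 1.3948.

(0.8064, 1.3948)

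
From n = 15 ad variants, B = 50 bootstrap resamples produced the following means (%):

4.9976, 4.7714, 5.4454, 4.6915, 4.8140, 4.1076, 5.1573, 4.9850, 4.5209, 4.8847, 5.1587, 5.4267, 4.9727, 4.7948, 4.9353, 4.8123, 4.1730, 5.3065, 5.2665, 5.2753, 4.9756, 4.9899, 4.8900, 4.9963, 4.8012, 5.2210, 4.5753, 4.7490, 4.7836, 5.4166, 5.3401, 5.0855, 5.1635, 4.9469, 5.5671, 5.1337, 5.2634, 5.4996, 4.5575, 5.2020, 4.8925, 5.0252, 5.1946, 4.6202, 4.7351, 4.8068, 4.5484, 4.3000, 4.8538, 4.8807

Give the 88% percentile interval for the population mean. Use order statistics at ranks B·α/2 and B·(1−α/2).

Sorted replicates: 4.1076, 4.1730, 4.3000, 4.5209, 4.5484, 4.5575, 4.5753, 4.6202, 4.6915, 4.7351, 4.7490, 4.7714, 4.7836, 4.7948, 4.8012, 4.8068, 4.8123, 4.8140, 4.8538, 4.8807, 4.8847, 4.8900, 4.8925, 4.9353, 4.9469, 4.9727, 4.9756, 4.9850, 4.9899, 4.9963, 4.9976, 5.0252, 5.0855, 5.1337, 5.1573, 5.1587, 5.1635, 5.1946, 5.2020, 5.2210, 5.2634, 5.2665, 5.2753, 5.3065, 5.3401, 5.4166, 5.4267, 5.4454, 5.4996, 5.5671
α = 0.12; lower rank = 50 × 0.060 = 3; upper rank = 50 × 0.940 = 47.
The 3rd smallest replicate is 4.3000; the 47th is 5.4267.

(4.3000, 5.4267)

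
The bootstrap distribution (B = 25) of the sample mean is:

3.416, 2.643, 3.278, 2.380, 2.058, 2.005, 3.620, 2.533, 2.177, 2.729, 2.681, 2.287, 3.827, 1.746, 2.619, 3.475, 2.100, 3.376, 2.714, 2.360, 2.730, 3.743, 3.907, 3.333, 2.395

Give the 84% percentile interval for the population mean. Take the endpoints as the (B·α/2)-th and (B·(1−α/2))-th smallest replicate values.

(2.005, 3.743)

Sorted replicates: 1.746, 2.005, 2.058, 2.100, 2.177, 2.287, 2.360, 2.380, 2.395, 2.533, 2.619, 2.643, 2.681, 2.714, 2.729, 2.730, 3.278, 3.333, 3.376, 3.416, 3.475, 3.620, 3.743, 3.827, 3.907
α = 0.16; lower rank = 25 × 0.080 = 2; upper rank = 25 × 0.920 = 23.
The 2nd smallest replicate is 2.005; the 23rd is 3.743.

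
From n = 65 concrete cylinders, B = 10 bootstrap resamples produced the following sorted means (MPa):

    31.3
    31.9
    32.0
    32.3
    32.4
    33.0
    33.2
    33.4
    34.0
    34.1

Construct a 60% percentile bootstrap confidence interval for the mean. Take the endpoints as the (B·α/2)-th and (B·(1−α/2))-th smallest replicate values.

(31.9, 33.4)

α = 0.40; lower rank = 10 × 0.200 = 2; upper rank = 10 × 0.800 = 8.
The 2nd smallest replicate is 31.9; the 8th is 33.4.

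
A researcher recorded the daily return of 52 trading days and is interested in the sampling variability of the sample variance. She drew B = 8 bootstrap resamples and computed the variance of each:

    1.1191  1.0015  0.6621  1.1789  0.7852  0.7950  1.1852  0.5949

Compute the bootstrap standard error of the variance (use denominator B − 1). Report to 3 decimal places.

SE* = 0.236

Bootstrap SE is the standard deviation of the 8 replicate variances.
Mean of replicates: (1.1191 + 1.0015 + 0.6621 + 1.1789 + 0.7852 + 0.7950 + 1.1852 + 0.5949) / 8 = 7.32190 / 8 = 0.91524
Sum of squared deviations: (+0.20386)² + (+0.08626)² + (−0.25314)² + (+0.26366)² + (−0.13004)² + (−0.12024)² + (+0.26996)² + (−0.32034)² = 0.38946
Variance = 0.38946 / 7 = 0.05564
SE* = √0.05564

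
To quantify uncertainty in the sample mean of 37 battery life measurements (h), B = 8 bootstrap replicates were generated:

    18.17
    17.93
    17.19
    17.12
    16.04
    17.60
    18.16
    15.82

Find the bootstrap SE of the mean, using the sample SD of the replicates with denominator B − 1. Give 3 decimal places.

Bootstrap SE is the standard deviation of the 8 replicate means.
Mean of replicates: (18.17 + 17.93 + 17.19 + 17.12 + 16.04 + 17.60 + 18.16 + 15.82) / 8 = 138.0300 / 8 = 17.2538
Sum of squared deviations: (+0.9163)² + (+0.6762)² + (−0.0637)² + (−0.1337)² + (−1.2138)² + (+0.3463)² + (+0.9062)² + (−1.4337)² = 5.7888
Variance = 5.7888 / 7 = 0.8270
SE* = √0.8270

SE* = 0.909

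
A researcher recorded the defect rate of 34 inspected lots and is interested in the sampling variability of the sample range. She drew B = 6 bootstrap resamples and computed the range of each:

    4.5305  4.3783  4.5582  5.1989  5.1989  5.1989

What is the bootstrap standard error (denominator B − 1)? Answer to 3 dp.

SE* = 0.394

Bootstrap SE is the standard deviation of the 6 replicate ranges.
Mean of replicates: (4.5305 + 4.3783 + 4.5582 + 5.1989 + 5.1989 + 5.1989) / 6 = 29.06370 / 6 = 4.84395
Sum of squared deviations: (−0.31345)² + (−0.46565)² + (−0.28575)² + (+0.35495)² + (+0.35495)² + (+0.35495)² = 0.77470
Variance = 0.77470 / 5 = 0.15494
SE* = √0.15494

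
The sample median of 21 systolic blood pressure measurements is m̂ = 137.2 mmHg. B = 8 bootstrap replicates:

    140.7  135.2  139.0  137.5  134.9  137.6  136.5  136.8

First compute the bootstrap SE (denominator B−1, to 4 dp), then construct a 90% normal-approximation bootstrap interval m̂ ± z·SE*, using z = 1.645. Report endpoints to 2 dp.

Mean of replicates = 137.2750; sum of squared deviations = 25.6350; SE* = √(25.6350/7) = 1.9137
Margin = 1.645 × 1.9137 = 3.148
Interval: 137.2 ± 3.148

(134.05, 140.35)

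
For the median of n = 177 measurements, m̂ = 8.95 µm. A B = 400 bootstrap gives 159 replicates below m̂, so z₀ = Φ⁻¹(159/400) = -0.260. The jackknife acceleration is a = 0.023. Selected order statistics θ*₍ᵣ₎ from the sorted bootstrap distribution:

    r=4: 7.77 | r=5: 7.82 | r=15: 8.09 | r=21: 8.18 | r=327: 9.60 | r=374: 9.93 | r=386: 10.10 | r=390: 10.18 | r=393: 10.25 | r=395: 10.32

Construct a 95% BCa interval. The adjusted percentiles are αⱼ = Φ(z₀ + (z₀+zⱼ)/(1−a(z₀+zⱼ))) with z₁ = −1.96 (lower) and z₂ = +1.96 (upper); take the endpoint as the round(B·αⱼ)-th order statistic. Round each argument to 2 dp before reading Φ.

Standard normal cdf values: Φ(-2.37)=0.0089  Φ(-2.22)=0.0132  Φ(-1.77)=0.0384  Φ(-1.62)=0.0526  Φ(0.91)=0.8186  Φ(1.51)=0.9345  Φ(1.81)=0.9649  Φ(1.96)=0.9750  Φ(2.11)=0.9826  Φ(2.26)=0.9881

(7.77, 9.93)

Lower: z₀ + z₁ = -0.260 + (-1.960) = -2.220; 1 − a(z₀+z₁) = 1 − (0.023)(-2.220) = 1.0511; argument = -0.260 + (-2.220)/1.0511 = -2.3722 → -2.37.
α₁ = Φ(-2.37) = 0.0089; rank = round(400 × 0.0089) = 4; θ*₍4₎ = 7.77.
Upper: z₀ + z₂ = 1.700; 1 − a(z₀+z₂) = 0.9609; argument = 1.5092 → 1.51; α₂ = 0.9345; rank = 374; θ*₍374₎ = 9.93.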